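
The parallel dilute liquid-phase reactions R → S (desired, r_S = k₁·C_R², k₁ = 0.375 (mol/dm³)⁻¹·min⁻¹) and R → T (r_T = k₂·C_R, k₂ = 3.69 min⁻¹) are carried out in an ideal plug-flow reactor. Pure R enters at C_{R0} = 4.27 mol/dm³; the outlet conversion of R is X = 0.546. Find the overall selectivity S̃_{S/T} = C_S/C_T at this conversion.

C_R = C_{R0}(1−X) = 1.939 mol/dm³.
Along a PFR/batch, dC_T/dC_R = −r_T/(r_S+r_T) = −k₂/(k₂+k₁·C_R).
Integrating from C_{R0} to C_R: C_T = (3.69/0.375)·ln[(3.69+0.375·4.27)/(3.69+0.375·1.94)] = 9.840·ln(5.291/4.417) = 1.777 mol/dm³.
Then C_S = (C_{R0}−C_R) − C_T = 2.331 − 1.777 = 0.5543 mol/dm³.
S̃_{S/T} = C_S/C_T = 0.5543/1.777 = 0.312.

0.312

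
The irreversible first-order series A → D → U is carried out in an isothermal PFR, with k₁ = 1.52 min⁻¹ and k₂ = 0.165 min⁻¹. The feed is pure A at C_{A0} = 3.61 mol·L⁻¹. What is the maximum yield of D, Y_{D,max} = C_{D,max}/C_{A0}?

0.763

Evaluating C_D at τ_opt = ln(k₂/k₁)/(k₂−k₁) gives C_{D,max}/C_{A0} = (k₁/k₂)^[k₂/(k₂−k₁)].
= (1.52/0.165)^(0.165/(0.165−1.52)) = (9.212)^(-0.1218) = 0.7631.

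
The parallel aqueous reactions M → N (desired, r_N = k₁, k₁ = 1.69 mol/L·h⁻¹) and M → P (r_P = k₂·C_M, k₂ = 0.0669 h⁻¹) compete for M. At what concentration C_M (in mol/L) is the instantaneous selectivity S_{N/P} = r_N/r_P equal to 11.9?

S_{N/P} = (k₁/k₂)·C_M⁻¹ ⇒ C_M = (S·k₂/k₁)^(-1).
= (11.9×0.0669/1.69)^(-1) = (0.4711)^(-1) = 2.12 mol/L.

2.12 mol/L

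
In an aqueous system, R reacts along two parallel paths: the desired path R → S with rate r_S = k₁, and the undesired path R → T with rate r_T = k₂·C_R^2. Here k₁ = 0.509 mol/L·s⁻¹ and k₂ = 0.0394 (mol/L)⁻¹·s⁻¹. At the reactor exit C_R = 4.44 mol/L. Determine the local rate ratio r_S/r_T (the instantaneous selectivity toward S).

S_{S/T} = r_S/r_T = (k₁)/(k₂·C_R^2) = (k₁/k₂)·C_R^-2.
= (0.509) / (0.0394×4.440^2) = 0.5090/0.7767 = 0.655.
The undesired path is higher order in R, so low C_R (CSTR or dilute feed) favours S.

0.655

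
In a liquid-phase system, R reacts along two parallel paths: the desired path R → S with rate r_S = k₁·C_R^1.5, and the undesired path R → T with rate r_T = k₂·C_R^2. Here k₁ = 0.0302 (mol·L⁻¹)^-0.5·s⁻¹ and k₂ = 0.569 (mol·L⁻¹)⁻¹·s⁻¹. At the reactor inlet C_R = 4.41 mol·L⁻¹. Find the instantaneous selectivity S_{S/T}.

S_{S/T} = r_S/r_T = (k₁·C_R^1.5)/(k₂·C_R^2) = (k₁/k₂)·C_R^-0.5.
= (0.0302×4.410^1.5) / (0.569×4.410^2) = 0.2797/11.07 = 0.0253.
The undesired path is higher order in R, so low C_R (CSTR or dilute feed) favours S.

0.0253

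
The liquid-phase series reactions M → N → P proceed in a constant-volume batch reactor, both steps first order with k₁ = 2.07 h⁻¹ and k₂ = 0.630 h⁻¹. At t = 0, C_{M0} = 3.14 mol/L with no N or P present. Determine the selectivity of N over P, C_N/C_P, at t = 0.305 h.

Solving the coupled first-order balances gives C_N(t) = [k₁/(k₂−k₁)]·C_{M0}·(e^(−k₁t) − e^(−k₂t)).
e^(−k₁t) = e^(−2.07×0.305) = e^(−0.6313) = 0.5319; e^(−k₂t) = e^(−0.1921) = 0.8252.
C_N = 2.07×3.14/(0.630−2.07) × (0.5319−0.8252) = (-4.514)×(-0.2933) = 1.324 mol/L.
C_M = C_{M0}e^(−k₁t) = 1.670 mol/L, so C_P = C_{M0}−C_M−C_N = 0.1460 mol/L; C_N/C_P = 9.07.

9.07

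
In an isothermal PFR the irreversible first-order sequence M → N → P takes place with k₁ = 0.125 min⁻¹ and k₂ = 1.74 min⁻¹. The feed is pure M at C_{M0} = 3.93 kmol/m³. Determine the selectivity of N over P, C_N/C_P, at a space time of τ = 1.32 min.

For first-order series with pure M initially, C_N(τ) = k₁C_{M0}/(k₂−k₁)·(e^(−k₁τ) − e^(−k₂τ)).
e^(−k₁τ) = e^(−0.125×1.32) = e^(−0.1650) = 0.8479; e^(−k₂τ) = e^(−2.297) = 0.1006.
C_N = 0.125×3.93/(1.74−0.125) × (0.8479−0.1006) = 0.3042×0.7473 = 0.2273 kmol/m³.
C_M = C_{M0}e^(−k₁τ) = 3.332 kmol/m³, so C_P = C_{M0}−C_M−C_N = 0.3705 kmol/m³; C_N/C_P = 0.614.

0.614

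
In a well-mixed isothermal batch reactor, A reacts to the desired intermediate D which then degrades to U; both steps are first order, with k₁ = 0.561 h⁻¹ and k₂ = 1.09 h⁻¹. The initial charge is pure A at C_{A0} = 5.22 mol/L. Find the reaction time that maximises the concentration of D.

Setting dC_D/dt = 0 gives t_opt = ln(k₂/k₁)/(k₂−k₁).
= ln(1.09/0.561)/(1.09−0.561) = ln(1.943)/0.5290 = 0.6642/0.5290 = 1.26 h.

1.26 h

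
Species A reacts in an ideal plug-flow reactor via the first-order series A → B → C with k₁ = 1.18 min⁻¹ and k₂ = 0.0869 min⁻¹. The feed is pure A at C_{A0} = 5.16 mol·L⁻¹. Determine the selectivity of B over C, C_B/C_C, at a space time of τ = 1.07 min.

For first-order series with pure A initially, C_B(τ) = k₁C_{A0}/(k₂−k₁)·(e^(−k₁τ) − e^(−k₂τ)).
e^(−k₁τ) = e^(−1.18×1.07) = e^(−1.263) = 0.2829; e^(−k₂τ) = e^(−0.09298) = 0.9112.
C_B = 1.18×5.16/(0.0869−1.18) × (0.2829−0.9112) = (-5.570)×(-0.6283) = 3.500 mol·L⁻¹.
C_A = C_{A0}e^(−k₁τ) = 1.460 mol·L⁻¹, so C_C = C_{A0}−C_A−C_B = 0.2004 mol·L⁻¹; C_B/C_C = 17.5.

17.5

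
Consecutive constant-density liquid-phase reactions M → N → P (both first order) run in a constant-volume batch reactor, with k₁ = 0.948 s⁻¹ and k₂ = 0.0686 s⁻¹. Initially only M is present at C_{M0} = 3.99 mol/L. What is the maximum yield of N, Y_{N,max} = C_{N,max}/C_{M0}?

0.815

Evaluating C_N at t_opt = ln(k₂/k₁)/(k₂−k₁) gives C_{N,max}/C_{M0} = (k₁/k₂)^[k₂/(k₂−k₁)].
= (0.948/0.0686)^(0.0686/(0.0686−0.948)) = (13.82)^(-0.07801) = 0.8148.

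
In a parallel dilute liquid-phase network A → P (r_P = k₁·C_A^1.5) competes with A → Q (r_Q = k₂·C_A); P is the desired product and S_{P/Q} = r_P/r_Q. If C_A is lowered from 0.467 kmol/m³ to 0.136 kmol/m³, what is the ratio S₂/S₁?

0.540

S_{P/Q} = (k₁/k₂)·C_A^0.5, so S₂/S₁ = (C_{A,2}/C_{A,1})^0.5.
= (0.136/0.467)^0.5 = (0.2912)^0.5 = 0.540.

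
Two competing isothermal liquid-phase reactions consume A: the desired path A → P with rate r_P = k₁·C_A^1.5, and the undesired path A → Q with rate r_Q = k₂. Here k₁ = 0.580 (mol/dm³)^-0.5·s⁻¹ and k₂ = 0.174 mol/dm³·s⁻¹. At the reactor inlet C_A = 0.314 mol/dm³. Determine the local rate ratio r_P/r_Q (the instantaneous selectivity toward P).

0.587

S_{P/Q} = r_P/r_Q = (k₁·C_A^1.5)/(k₂) = (k₁/k₂)·C_A^1.5.
= (0.580×0.3140^1.5) / (0.174) = 0.1021/0.1740 = 0.587.
Since the desired path is higher order in A, keeping C_A high (PFR or concentrated feed) favours P.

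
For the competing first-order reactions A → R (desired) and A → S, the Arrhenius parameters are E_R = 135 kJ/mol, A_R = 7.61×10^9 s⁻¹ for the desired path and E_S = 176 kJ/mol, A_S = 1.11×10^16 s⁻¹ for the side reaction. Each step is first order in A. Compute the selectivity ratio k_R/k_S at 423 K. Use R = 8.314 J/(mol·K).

Since both paths have the same order in A, the concentration cancels and S_{R/S} = k_R/k_S = (A_R/A_S)·exp[(E_S−E_R)/(RT)].
(E_S−E_R)/(RT) = (176−135)×10³/(8.314×423) = 41000/3517 = 11.66.
k_R/k_S = (7.61×10^9/1.11×10^16)·exp(11.66) = 6.856×10^-7 × 1.156×10^5 = 0.0793.

0.0793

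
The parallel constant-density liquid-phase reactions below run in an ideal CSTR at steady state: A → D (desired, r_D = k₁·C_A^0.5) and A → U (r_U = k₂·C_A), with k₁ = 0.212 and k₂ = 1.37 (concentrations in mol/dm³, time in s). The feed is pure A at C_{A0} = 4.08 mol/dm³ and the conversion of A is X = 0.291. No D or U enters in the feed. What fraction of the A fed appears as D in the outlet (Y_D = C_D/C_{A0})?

Exit C_A = C_{A0}(1−X) = 4.08×0.709 = 2.893 mol/dm³.
In a CSTR the entire volume is at exit conditions, so r_D = 0.212×2.893^0.5 = 0.3606 and r_U = 1.37×2.893 = 3.963.
Fraction of consumed A going to D: r_D/(r_D+r_U) = 0.08340.
C_D = 0.08340·C_{A0}·X = 0.08340×4.08×0.291 = 0.0990 mol/dm³; Y_D = C_D/C_{A0} = 0.0243.

0.0243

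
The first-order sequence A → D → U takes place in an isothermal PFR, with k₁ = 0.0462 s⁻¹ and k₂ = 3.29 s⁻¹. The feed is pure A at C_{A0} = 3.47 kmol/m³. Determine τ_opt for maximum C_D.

The intermediate peaks when r₁ = r₂, i.e. k₁e^(−k₁τ) = k₂e^(−k₂τ), giving τ_opt = ln(k₂/k₁)/(k₂−k₁).
= ln(3.29/0.0462)/(3.29−0.0462) = ln(71.21)/3.244 = 4.266/3.244 = 1.32 s.

1.32 s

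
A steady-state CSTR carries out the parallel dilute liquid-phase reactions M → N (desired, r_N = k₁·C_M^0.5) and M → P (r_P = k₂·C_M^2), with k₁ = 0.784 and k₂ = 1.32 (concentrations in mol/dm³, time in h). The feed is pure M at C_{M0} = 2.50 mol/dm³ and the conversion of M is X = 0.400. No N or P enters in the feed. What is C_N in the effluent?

Exit C_M = C_{M0}(1−X) = 2.50×0.600 = 1.500 mol/dm³.
In a CSTR the entire volume is at exit conditions, so r_N = 0.784×1.500^0.5 = 0.9602 and r_P = 1.32×1.500^2 = 2.970.
Fraction of consumed M going to N: r_N/(r_N+r_P) = 0.2443.
C_N = 0.2443·C_{M0}·X = 0.2443×2.50×0.400 = 0.244 mol/dm³.

0.244 mol/dm³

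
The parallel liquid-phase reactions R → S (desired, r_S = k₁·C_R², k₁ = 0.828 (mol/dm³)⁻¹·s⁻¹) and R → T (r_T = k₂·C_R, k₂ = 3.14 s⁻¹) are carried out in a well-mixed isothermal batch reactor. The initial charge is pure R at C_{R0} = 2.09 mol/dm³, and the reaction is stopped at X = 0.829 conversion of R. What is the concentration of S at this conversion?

C_R = C_{R0}(1−X) = 0.3574 mol/dm³.
Along a PFR/batch, dC_T/dC_R = −r_T/(r_S+r_T) = −k₂/(k₂+k₁·C_R).
Integrating from C_{R0} to C_R: C_T = (3.14/0.828)·ln[(3.14+0.828·2.09)/(3.14+0.828·0.357)] = 3.792·ln(4.871/3.436) = 1.323 mol/dm³.
Then C_S = (C_{R0}−C_R) − C_T = 1.733 − 1.323 = 0.4094 mol/dm³.

0.409 mol/dm³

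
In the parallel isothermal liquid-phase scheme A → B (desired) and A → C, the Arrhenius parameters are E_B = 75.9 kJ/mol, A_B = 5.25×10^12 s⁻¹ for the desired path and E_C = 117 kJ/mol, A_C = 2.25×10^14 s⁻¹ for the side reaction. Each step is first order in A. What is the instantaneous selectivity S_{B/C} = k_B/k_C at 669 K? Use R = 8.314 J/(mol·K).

37.8

Since both paths have the same order in A, the concentration cancels and S_{B/C} = k_B/k_C = (A_B/A_C)·exp[(E_C−E_B)/(RT)].
(E_C−E_B)/(RT) = (117−75.9)×10³/(8.314×669) = 41100/5562 = 7.389.
k_B/k_C = (5.25×10^12/2.25×10^14)·exp(7.389) = 0.02333 × 1619 = 37.8.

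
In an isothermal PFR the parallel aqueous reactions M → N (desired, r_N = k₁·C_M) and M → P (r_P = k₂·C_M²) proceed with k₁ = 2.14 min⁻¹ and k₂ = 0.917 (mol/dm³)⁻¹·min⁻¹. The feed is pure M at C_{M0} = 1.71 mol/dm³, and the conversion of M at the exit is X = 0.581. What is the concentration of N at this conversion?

C_M = C_{M0}(1−X) = 0.7165 mol/dm³.
Along a PFR/batch, dC_N/dC_M = −r_N/(r_N+r_P) = −k₁/(k₁+k₂·C_M).
Integrating from C_{M0} to C_M: C_N = (2.14/0.917)·ln[(2.14+0.917·1.71)/(2.14+0.917·0.716)] = 2.334·ln(3.708/2.797) = 0.6580 mol/dm³.

0.658 mol/dm³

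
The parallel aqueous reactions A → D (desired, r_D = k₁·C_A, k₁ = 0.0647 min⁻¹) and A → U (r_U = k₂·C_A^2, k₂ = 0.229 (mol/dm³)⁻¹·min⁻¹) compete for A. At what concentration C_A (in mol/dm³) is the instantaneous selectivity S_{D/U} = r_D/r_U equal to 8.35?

0.0338 mol/dm³

S_{D/U} = (k₁/k₂)·C_A⁻¹ ⇒ C_A = (S·k₂/k₁)^(-1).
= (8.35×0.229/0.0647)^(-1) = (29.55)^(-1) = 0.0338 mol/dm³.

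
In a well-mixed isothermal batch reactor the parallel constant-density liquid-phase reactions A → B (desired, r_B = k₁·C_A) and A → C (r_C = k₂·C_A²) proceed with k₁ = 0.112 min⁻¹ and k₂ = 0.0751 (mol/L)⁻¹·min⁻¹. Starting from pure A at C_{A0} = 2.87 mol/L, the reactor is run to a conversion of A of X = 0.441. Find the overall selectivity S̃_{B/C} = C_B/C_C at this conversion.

C_A = C_{A0}(1−X) = 1.604 mol/L.
Along a PFR/batch, dC_B/dC_A = −r_B/(r_B+r_C) = −k₁/(k₁+k₂·C_A).
Integrating from C_{A0} to C_A: C_B = (0.112/0.0751)·ln[(0.112+0.0751·2.87)/(0.112+0.0751·1.60)] = 1.491·ln(0.3275/0.2325) = 0.5112 mol/L.
C_C = (C_{A0}−C_A)−C_B = 0.7545 mol/L; S̃_{B/C} = 0.5112/0.7545 = 0.678.

0.678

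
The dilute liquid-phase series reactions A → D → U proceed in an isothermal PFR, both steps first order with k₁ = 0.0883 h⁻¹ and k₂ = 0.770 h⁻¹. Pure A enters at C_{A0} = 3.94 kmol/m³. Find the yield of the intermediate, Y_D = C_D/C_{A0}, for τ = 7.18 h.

0.0682

For first-order series with pure A initially, C_D(τ) = k₁C_{A0}/(k₂−k₁)·(e^(−k₁τ) − e^(−k₂τ)).
e^(−k₁τ) = e^(−0.0883×7.18) = e^(−0.6340) = 0.5305; e^(−k₂τ) = e^(−5.529) = 0.003972.
C_D = 0.0883×3.94/(0.770−0.0883) × (0.5305−0.003972) = 0.5103×0.5265 = 0.2687 kmol/m³.
Y_D = C_D/C_{A0} = 0.2687/3.94 = 0.0682.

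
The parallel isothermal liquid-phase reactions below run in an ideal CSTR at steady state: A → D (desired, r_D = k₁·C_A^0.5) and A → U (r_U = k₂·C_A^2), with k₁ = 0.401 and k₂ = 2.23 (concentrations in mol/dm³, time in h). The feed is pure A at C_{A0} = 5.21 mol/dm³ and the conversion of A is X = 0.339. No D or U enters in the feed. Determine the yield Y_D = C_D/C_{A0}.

0.00928

Exit C_A = C_{A0}(1−X) = 5.21×0.661 = 3.444 mol/dm³.
In a CSTR the entire volume is at exit conditions, so r_D = 0.401×3.444^0.5 = 0.7442 and r_U = 2.23×3.444^2 = 26.45.
Fraction of consumed A going to D: r_D/(r_D+r_U) = 0.02737.
C_D = 0.02737·C_{A0}·X = 0.02737×5.21×0.339 = 0.0483 mol/dm³; Y_D = C_D/C_{A0} = 0.00928.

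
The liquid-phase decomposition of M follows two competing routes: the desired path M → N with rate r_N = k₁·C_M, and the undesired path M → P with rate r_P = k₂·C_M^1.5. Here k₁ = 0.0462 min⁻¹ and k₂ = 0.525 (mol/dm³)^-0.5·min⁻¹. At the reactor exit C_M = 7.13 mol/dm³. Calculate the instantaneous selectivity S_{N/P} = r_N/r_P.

0.0330

S_{N/P} = r_N/r_P = (k₁·C_M)/(k₂·C_M^1.5) = (k₁/k₂)·C_M^-0.5.
= (0.0462×7.130) / (0.525×7.130^1.5) = 0.3294/9.995 = 0.0330.
The undesired path is higher order in M, so low C_M (CSTR or dilute feed) favours N.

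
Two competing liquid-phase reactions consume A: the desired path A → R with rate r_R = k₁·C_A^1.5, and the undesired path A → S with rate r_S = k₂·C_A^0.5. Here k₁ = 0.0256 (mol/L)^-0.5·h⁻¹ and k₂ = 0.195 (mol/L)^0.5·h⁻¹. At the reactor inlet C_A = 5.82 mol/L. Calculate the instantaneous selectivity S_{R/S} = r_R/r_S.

0.764

S_{R/S} = r_R/r_S = (k₁·C_A^1.5)/(k₂·C_A^0.5) = (k₁/k₂)·C_A.
= (0.0256×5.820^1.5) / (0.195×5.820^0.5) = 0.3594/0.4704 = 0.764.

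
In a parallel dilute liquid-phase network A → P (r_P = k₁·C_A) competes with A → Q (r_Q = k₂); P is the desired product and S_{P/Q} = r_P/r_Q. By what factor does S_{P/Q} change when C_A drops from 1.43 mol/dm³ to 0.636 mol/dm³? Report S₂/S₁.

S_{P/Q} = (k₁/k₂)·C_A, so S₂/S₁ = (C_{A,2}/C_{A,1}).
= 0.636/1.43 = 0.445.

0.445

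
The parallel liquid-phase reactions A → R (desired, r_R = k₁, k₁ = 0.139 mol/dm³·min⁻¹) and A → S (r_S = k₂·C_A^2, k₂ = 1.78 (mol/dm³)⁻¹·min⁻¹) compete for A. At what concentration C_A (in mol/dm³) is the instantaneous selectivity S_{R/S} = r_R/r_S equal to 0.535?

0.382 mol/dm³

S_{R/S} = (k₁/k₂)·C_A^-2 ⇒ C_A = (S·k₂/k₁)^(-0.5).
= (0.535×1.78/0.139)^(-0.5) = (6.851)^(-0.5) = 0.382 mol/dm³.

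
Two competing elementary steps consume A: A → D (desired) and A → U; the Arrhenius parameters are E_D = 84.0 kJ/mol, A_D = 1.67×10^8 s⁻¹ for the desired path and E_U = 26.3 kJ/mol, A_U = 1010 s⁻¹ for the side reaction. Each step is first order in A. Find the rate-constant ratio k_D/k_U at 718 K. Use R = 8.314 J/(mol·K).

With equal orders, S_{D/U} = k_D/k_U = (A_D/A_U)·exp[(E_U−E_D)/(RT)].
(E_U−E_D)/(RT) = (26.3−84.0)×10³/(8.314×718) = -57700/5969 = -9.666.
k_D/k_U = (1.67×10^8/1010)·exp(-9.666) = 1.653×10^5 × 6.341×10^-5 = 10.5.

10.5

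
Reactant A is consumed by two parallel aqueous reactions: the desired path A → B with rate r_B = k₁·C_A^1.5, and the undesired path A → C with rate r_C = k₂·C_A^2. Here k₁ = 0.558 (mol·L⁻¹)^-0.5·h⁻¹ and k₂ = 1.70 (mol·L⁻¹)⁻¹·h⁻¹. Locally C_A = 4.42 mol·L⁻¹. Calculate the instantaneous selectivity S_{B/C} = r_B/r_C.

S_{B/C} = r_B/r_C = (k₁·C_A^1.5)/(k₂·C_A^2) = (k₁/k₂)·C_A^-0.5.
= (0.558×4.420^1.5) / (1.70×4.420^2) = 5.185/33.21 = 0.156.

0.156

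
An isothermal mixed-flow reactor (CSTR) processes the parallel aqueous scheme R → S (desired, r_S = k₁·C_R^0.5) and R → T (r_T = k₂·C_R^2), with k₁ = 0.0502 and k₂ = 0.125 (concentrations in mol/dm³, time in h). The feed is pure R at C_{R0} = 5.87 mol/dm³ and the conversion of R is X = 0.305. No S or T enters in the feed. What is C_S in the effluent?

Exit C_R = C_{R0}(1−X) = 5.87×0.695 = 4.080 mol/dm³.
Rates in a CSTR are evaluated at the outlet concentration: r_S = 0.0502×4.080^0.5 = 0.1014, r_T = 0.125×4.080^2 = 2.080.
Fraction of consumed R going to S: r_S/(r_S+r_T) = 0.04647.
C_S = 0.04647·C_{R0}·X = 0.04647×5.87×0.305 = 0.0832 mol/dm³.

0.0832 mol/dm³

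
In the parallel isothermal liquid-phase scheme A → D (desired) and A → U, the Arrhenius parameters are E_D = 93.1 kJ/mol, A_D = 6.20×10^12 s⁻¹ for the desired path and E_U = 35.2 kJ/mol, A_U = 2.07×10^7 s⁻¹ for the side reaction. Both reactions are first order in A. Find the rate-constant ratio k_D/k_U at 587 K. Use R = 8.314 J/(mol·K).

Since both paths have the same order in A, the concentration cancels and S_{D/U} = k_D/k_U = (A_D/A_U)·exp[(E_U−E_D)/(RT)].
(E_U−E_D)/(RT) = (35.2−93.1)×10³/(8.314×587) = -57900/4880 = -11.86.
k_D/k_U = (6.20×10^12/2.07×10^7)·exp(-11.86) = 2.995×10^5 × 7.039×10^-6 = 2.11.

2.11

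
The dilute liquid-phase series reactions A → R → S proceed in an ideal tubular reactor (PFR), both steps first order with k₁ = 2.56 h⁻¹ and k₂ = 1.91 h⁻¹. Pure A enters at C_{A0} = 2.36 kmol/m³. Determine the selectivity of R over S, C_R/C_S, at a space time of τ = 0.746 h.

Solving the coupled first-order balances gives C_R(τ) = [k₁/(k₂−k₁)]·C_{A0}·(e^(−k₁τ) − e^(−k₂τ)).
e^(−k₁τ) = e^(−2.56×0.746) = e^(−1.910) = 0.1481; e^(−k₂τ) = e^(−1.425) = 0.2405.
C_R = 2.56×2.36/(1.91−2.56) × (0.1481−0.2405) = (-9.295)×(-0.09243) = 0.8591 kmol/m³.
C_A = C_{A0}e^(−k₁τ) = 0.3496 kmol/m³, so C_S = C_{A0}−C_A−C_R = 1.151 kmol/m³; C_R/C_S = 0.746.

0.746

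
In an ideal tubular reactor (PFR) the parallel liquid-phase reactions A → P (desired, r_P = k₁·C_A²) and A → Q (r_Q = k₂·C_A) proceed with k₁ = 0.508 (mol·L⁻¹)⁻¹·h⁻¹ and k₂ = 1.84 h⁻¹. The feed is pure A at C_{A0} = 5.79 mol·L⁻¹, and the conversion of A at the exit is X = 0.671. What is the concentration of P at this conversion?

1.96 mol·L⁻¹

C_A = C_{A0}(1−X) = 1.905 mol·L⁻¹.
Along a PFR/batch, dC_Q/dC_A = −r_Q/(r_P+r_Q) = −k₂/(k₂+k₁·C_A).
Integrating from C_{A0} to C_A: C_Q = (1.84/0.508)·ln[(1.84+0.508·5.79)/(1.84+0.508·1.90)] = 3.622·ln(4.781/2.808) = 1.928 mol·L⁻¹.
Then C_P = (C_{A0}−C_A) − C_Q = 3.885 − 1.928 = 1.957 mol·L⁻¹.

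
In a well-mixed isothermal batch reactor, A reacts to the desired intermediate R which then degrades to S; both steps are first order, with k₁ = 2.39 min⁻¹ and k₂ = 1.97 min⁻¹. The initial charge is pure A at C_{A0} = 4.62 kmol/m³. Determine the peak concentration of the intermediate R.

For a first-order series the maximum intermediate yield is C_{R,max}/C_{A0} = (k₁/k₂)^[k₂/(k₂−k₁)].
= (2.39/1.97)^(1.97/(1.97−2.39)) = (1.213)^(-4.690) = 0.4039.
C_{R,max} = 0.4039×4.62 = 1.87 kmol/m³.

1.87 kmol/m³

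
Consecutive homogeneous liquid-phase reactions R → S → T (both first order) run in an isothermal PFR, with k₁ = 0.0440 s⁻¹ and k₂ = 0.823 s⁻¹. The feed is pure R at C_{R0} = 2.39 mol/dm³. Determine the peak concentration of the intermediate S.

0.108 mol/dm³

For a first-order series the maximum intermediate yield is C_{S,max}/C_{R0} = (k₁/k₂)^[k₂/(k₂−k₁)].
= (0.0440/0.823)^(0.823/(0.823−0.0440)) = (0.05346)^(1.056) = 0.04531.
C_{S,max} = 0.04531×2.39 = 0.108 mol/dm³.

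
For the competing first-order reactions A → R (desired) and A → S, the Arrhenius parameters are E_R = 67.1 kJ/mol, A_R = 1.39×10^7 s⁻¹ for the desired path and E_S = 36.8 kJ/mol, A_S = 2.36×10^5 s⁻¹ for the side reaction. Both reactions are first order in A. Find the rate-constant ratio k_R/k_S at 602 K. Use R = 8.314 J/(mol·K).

0.138

With equal orders, S_{R/S} = k_R/k_S = (A_R/A_S)·exp[(E_S−E_R)/(RT)].
(E_S−E_R)/(RT) = (36.8−67.1)×10³/(8.314×602) = -30300/5005 = -6.054.
k_R/k_S = (1.39×10^7/2.36×10^5)·exp(-6.054) = 58.90 × 0.002349 = 0.138.
Since E_R > E_S, raising the temperature improves selectivity toward R.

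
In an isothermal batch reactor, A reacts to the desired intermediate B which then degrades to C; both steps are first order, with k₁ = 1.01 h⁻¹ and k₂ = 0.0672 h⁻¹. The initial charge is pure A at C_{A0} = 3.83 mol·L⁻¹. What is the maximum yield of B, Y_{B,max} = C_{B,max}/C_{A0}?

Evaluating C_B at t_opt = ln(k₂/k₁)/(k₂−k₁) gives C_{B,max}/C_{A0} = (k₁/k₂)^[k₂/(k₂−k₁)].
= (1.01/0.0672)^(0.0672/(0.0672−1.01)) = (15.03)^(-0.07128) = 0.8243.

0.824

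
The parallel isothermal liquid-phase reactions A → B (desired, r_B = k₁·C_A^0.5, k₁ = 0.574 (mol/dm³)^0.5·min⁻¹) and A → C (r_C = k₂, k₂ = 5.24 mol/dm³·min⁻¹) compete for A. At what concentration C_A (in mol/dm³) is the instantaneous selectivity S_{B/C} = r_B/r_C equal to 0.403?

13.5 mol/dm³

S_{B/C} = (k₁/k₂)·C_A^0.5 ⇒ C_A = (S·k₂/k₁)^(2).
= (0.403×5.24/0.574)^(2) = (3.679)^(2) = 13.5 mol/dm³.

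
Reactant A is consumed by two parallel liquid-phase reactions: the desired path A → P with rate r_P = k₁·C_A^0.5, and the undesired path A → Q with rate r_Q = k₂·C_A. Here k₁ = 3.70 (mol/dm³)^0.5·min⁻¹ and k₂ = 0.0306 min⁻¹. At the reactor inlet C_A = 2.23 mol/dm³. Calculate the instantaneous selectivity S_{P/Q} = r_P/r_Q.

S_{P/Q} = r_P/r_Q = (k₁·C_A^0.5)/(k₂·C_A) = (k₁/k₂)·C_A^-0.5.
= (3.70×2.230^0.5) / (0.0306×2.230) = 5.525/0.06824 = 81.0.
The undesired path is higher order in A, so low C_A (CSTR or dilute feed) favours P.

81.0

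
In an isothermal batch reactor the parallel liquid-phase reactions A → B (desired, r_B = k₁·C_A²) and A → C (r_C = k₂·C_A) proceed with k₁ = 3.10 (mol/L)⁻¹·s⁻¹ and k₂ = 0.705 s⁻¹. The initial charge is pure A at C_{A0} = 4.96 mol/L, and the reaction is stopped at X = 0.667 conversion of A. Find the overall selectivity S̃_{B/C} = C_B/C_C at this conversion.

C_A = C_{A0}(1−X) = 1.652 mol/L.
Along a PFR/batch, dC_C/dC_A = −r_C/(r_B+r_C) = −k₂/(k₂+k₁·C_A).
Integrating from C_{A0} to C_A: C_C = (0.705/3.10)·ln[(0.705+3.10·4.96)/(0.705+3.10·1.65)] = 0.2274·ln(16.08/5.825) = 0.2309 mol/L.
Then C_B = (C_{A0}−C_A) − C_C = 3.308 − 0.2309 = 3.077 mol/L.
S̃_{B/C} = C_B/C_C = 3.077/0.2309 = 13.3.

13.3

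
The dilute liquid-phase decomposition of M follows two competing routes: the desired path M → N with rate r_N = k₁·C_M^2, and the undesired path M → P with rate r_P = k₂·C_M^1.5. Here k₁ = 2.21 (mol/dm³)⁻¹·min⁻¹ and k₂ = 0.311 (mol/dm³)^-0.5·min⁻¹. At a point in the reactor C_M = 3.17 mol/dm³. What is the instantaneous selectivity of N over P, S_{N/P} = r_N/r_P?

12.7

S_{N/P} = r_N/r_P = (k₁·C_M^2)/(k₂·C_M^1.5) = (k₁/k₂)·C_M^0.5.
= (2.21×3.170^2) / (0.311×3.170^1.5) = 22.21/1.755 = 12.7.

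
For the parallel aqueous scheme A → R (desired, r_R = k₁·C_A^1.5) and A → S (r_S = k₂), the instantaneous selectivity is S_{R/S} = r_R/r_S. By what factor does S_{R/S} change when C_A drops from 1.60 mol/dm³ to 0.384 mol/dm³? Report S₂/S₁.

0.118

S_{R/S} = (k₁/k₂)·C_A^1.5, so S₂/S₁ = (C_{A,2}/C_{A,1})^1.5.
= (0.384/1.60)^1.5 = (0.2400)^1.5 = 0.118.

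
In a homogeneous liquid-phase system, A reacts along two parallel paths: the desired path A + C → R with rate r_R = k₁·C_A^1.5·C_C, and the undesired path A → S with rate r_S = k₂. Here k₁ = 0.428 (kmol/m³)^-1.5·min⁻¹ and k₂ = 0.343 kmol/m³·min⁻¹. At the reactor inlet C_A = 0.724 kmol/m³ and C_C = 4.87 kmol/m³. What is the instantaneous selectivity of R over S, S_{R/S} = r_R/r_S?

3.74

S_{R/S} = r_R/r_S = (k₁·C_A^1.5·C_C)/(k₂) = (k₁/k₂)·C_A^1.5·C_C.
= (0.428×0.7240^1.5×4.870) / (0.343) = 1.284/0.3430 = 3.74.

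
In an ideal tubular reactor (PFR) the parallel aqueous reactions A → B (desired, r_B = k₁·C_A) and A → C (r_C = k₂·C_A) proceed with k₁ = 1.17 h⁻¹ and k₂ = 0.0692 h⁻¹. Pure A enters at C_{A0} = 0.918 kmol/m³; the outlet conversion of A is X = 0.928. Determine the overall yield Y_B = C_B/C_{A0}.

0.876

C_A = C_{A0}(1−X) = 0.06610 kmol/m³.
Both paths are first order in A, so the instantaneous fraction to B is constant: dC_B/d(−C_A) = k₁/(k₁+k₂) = 0.9442.
C_B = 0.9442·(C_{A0}−C_A) = 0.9442×0.8519 = 0.804 kmol/m³.
Y_B = C_B/C_{A0} = 0.8043/0.918 = 0.876.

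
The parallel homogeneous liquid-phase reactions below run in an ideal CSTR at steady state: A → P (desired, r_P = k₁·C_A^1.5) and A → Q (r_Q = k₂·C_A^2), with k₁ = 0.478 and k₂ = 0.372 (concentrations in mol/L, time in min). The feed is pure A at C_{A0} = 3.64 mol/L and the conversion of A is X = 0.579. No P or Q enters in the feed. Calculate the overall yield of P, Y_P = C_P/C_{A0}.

Exit C_A = C_{A0}(1−X) = 3.64×0.421 = 1.532 mol/L.
A CSTR operates uniformly at the exit composition, giving r_P = 0.9068 and r_Q = 0.8736 (each k·C_A^n at C_A = 1.532).
Fraction of consumed A going to P: r_P/(r_P+r_Q) = 0.5093.
C_P = 0.5093·C_{A0}·X = 0.5093×3.64×0.579 = 1.07 mol/L; Y_P = C_P/C_{A0} = 0.295.

0.295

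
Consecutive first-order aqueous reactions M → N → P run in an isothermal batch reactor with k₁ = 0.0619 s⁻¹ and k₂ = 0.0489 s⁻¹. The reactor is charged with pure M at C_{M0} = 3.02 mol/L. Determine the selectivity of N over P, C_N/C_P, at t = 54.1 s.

0.215

Solving the coupled first-order balances gives C_N(t) = [k₁/(k₂−k₁)]·C_{M0}·(e^(−k₁t) − e^(−k₂t)).
e^(−k₁t) = e^(−0.0619×54.1) = e^(−3.349) = 0.03513; e^(−k₂t) = e^(−2.645) = 0.07097.
C_N = 0.0619×3.02/(0.0489−0.0619) × (0.03513−0.07097) = (-14.38)×(-0.03584) = 0.5154 mol/L.
C_M = C_{M0}e^(−k₁t) = 0.1061 mol/L, so C_P = C_{M0}−C_M−C_N = 2.398 mol/L; C_N/C_P = 0.215.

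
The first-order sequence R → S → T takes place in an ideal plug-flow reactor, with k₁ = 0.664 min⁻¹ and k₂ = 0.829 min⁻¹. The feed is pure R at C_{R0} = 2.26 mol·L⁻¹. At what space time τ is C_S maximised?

Setting dC_S/dτ = 0 gives τ_opt = ln(k₂/k₁)/(k₂−k₁).
= ln(0.829/0.664)/(0.829−0.664) = ln(1.248)/0.1650 = 0.2219/0.1650 = 1.35 min.

1.35 min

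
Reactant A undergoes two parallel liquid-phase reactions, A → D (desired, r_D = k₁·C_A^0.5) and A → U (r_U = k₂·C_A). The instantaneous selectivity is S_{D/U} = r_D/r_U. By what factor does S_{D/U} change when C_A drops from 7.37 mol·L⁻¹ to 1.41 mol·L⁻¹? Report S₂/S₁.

S_{D/U} = (k₁/k₂)·C_A^-0.5, so S₂/S₁ = (C_{A,2}/C_{A,1})^-0.5.
= (1.41/7.37)^(-0.5) = (0.1913)^(-0.5) = 2.29.
Selectivity toward D rises as C_A falls — low-concentration operation is favoured.

2.29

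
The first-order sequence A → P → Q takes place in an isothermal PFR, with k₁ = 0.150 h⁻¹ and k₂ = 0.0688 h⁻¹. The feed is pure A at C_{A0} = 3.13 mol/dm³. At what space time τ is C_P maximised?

The intermediate peaks when r₁ = r₂, i.e. k₁e^(−k₁τ) = k₂e^(−k₂τ), giving τ_opt = ln(k₂/k₁)/(k₂−k₁).
= ln(0.0688/0.150)/(0.0688−0.150) = ln(0.4587)/-0.08120 = -0.7794/-0.08120 = 9.60 h.

9.60 h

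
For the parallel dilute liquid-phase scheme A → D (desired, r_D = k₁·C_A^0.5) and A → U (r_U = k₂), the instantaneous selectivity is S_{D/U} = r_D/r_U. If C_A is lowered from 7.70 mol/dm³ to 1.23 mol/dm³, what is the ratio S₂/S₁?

S_{D/U} = (k₁/k₂)·C_A^0.5, so S₂/S₁ = (C_{A,2}/C_{A,1})^0.5.
= (1.23/7.70)^0.5 = (0.1597)^0.5 = 0.400.

0.400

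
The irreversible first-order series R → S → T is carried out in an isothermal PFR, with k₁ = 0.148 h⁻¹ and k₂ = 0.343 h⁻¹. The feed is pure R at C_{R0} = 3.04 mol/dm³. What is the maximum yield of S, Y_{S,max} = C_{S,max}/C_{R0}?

0.228

At the optimum, C_{S,max}/C_{R0} = (k₁/k₂)^[k₂/(k₂−k₁)].
= (0.148/0.343)^(0.343/(0.343−0.148)) = (0.4315)^(1.759) = 0.2280.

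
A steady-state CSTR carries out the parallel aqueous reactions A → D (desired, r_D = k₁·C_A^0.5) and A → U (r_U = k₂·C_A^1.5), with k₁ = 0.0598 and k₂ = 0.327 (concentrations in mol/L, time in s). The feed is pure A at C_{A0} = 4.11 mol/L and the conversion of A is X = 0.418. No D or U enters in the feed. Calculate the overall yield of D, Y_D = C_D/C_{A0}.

Exit C_A = C_{A0}(1−X) = 4.11×0.582 = 2.392 mol/L.
In a CSTR the entire volume is at exit conditions, so r_D = 0.0598×2.392^0.5 = 0.09249 and r_U = 0.327×2.392^1.5 = 1.210.
Fraction of consumed A going to D: r_D/(r_D+r_U) = 0.07102.
C_D = 0.07102·C_{A0}·X = 0.07102×4.11×0.418 = 0.122 mol/L; Y_D = C_D/C_{A0} = 0.0297.

0.0297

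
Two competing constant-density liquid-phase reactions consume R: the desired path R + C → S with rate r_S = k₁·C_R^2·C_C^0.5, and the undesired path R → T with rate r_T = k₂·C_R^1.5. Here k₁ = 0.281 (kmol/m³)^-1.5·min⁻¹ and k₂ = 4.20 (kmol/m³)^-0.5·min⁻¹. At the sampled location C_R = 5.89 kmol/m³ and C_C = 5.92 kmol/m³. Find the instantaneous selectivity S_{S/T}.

S_{S/T} = r_S/r_T = (k₁·C_R^2·C_C^0.5)/(k₂·C_R^1.5) = (k₁/k₂)·C_R^0.5·C_C^0.5.
= (0.281×5.890^2×5.920^0.5) / (4.20×5.890^1.5) = 23.72/60.04 = 0.395.
Since the desired path is higher order in R, keeping C_R high (PFR or concentrated feed) favours S.

0.395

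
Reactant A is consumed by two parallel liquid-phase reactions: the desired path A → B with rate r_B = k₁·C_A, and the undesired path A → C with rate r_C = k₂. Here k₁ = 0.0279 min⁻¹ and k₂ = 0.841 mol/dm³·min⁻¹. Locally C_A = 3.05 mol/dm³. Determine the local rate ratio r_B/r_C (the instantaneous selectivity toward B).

0.101

S_{B/C} = r_B/r_C = (k₁·C_A)/(k₂) = (k₁/k₂)·C_A.
= (0.0279×3.050) / (0.841) = 0.08510/0.8410 = 0.101.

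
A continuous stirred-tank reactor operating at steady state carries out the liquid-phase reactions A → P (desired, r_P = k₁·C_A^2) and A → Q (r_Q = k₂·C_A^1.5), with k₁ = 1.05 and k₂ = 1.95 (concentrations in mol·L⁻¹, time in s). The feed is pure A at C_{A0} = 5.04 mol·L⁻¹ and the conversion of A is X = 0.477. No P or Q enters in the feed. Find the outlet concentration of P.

Exit C_A = C_{A0}(1−X) = 5.04×0.523 = 2.636 mol·L⁻¹.
In a CSTR the entire volume is at exit conditions, so r_P = 1.05×2.636^2 = 7.295 and r_Q = 1.95×2.636^1.5 = 8.345.
Fraction of consumed A going to P: r_P/(r_P+r_Q) = 0.4664.
C_P = 0.4664·C_{A0}·X = 0.4664×5.04×0.477 = 1.12 mol·L⁻¹.

1.12 mol·L⁻¹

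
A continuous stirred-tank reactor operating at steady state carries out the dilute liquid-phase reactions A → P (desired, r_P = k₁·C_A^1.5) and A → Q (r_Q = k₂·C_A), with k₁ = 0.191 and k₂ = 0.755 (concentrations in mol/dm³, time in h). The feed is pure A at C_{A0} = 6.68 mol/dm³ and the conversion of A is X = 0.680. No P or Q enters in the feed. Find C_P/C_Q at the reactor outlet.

Exit C_A = C_{A0}(1−X) = 6.68×0.320 = 2.138 mol/dm³.
A CSTR operates uniformly at the exit composition, giving r_P = 0.5969 and r_Q = 1.614 (each k·C_A^n at C_A = 2.138).
Overall selectivity = C_P/C_Q = r_Pτ/(r_Qτ) = r_P/r_Q = 0.370.

0.370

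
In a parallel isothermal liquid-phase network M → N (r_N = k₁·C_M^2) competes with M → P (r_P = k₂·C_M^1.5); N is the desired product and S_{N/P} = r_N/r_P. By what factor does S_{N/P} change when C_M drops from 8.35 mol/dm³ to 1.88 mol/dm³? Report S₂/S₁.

0.474

S_{N/P} = (k₁/k₂)·C_M^0.5, so S₂/S₁ = (C_{M,2}/C_{M,1})^0.5.
= (1.88/8.35)^0.5 = (0.2251)^0.5 = 0.474.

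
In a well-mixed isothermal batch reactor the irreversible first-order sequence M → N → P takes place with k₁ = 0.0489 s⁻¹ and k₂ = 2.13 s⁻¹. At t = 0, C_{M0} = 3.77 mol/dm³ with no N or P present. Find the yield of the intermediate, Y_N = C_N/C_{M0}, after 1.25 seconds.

0.0205

The intermediate concentration in a first-order A→B→C sequence is C_N = k₁C_{M0}(e^(−k₁t) − e^(−k₂t))/(k₂−k₁).
e^(−k₁t) = e^(−0.0489×1.25) = e^(−0.06112) = 0.9407; e^(−k₂t) = e^(−2.662) = 0.06977.
C_N = 0.0489×3.77/(2.13−0.0489) × (0.9407−0.06977) = 0.08858×0.8709 = 0.07715 mol/dm³.
Y_N = C_N/C_{M0} = 0.07715/3.77 = 0.0205.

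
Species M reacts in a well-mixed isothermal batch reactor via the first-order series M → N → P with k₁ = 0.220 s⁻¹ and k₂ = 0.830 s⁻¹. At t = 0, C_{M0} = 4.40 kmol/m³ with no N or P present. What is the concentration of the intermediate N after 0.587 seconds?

Solving the coupled first-order balances gives C_N(t) = [k₁/(k₂−k₁)]·C_{M0}·(e^(−k₁t) − e^(−k₂t)).
e^(−k₁t) = e^(−0.220×0.587) = e^(−0.1291) = 0.8789; e^(−k₂t) = e^(−0.4872) = 0.6143.
C_N = 0.220×4.40/(0.830−0.220) × (0.8789−0.6143) = 1.587×0.2645 = 0.4198 kmol/m³.

0.420 kmol/m³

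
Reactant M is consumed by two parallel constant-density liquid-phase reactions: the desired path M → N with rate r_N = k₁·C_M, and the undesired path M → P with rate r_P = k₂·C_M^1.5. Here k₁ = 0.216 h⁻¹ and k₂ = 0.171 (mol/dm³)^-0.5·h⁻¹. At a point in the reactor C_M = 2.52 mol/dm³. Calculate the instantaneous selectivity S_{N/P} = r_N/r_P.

0.796

S_{N/P} = r_N/r_P = (k₁·C_M)/(k₂·C_M^1.5) = (k₁/k₂)·C_M^-0.5.
= (0.216×2.520) / (0.171×2.520^1.5) = 0.5443/0.6841 = 0.796.
The undesired path is higher order in M, so low C_M (CSTR or dilute feed) favours N.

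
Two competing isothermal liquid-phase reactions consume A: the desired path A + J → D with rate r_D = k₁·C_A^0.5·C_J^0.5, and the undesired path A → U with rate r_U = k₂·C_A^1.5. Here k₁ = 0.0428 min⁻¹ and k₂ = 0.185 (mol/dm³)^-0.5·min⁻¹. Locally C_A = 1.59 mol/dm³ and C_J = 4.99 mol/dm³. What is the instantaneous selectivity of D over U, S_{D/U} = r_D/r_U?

0.325

S_{D/U} = r_D/r_U = (k₁·C_A^0.5·C_J^0.5)/(k₂·C_A^1.5) = (k₁/k₂)·C_A⁻¹·C_J^0.5.
= (0.0428×1.590^0.5×4.990^0.5) / (0.185×1.590^1.5) = 0.1206/0.3709 = 0.325.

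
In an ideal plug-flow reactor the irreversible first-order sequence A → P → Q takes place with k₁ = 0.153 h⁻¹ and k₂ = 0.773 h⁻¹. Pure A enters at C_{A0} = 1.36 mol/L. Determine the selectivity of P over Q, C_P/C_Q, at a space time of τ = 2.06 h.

0.924

Solving the coupled first-order balances gives C_P(τ) = [k₁/(k₂−k₁)]·C_{A0}·(e^(−k₁τ) − e^(−k₂τ)).
e^(−k₁τ) = e^(−0.153×2.06) = e^(−0.3152) = 0.7297; e^(−k₂τ) = e^(−1.592) = 0.2034.
C_P = 0.153×1.36/(0.773−0.153) × (0.7297−0.2034) = 0.3356×0.5262 = 0.1766 mol/L.
C_A = C_{A0}e^(−k₁τ) = 0.9923 mol/L, so C_Q = C_{A0}−C_A−C_P = 0.1911 mol/L; C_P/C_Q = 0.924.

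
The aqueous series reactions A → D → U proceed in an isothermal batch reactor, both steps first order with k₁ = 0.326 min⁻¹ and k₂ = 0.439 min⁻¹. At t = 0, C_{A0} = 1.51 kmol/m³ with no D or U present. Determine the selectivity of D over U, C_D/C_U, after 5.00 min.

The intermediate concentration in a first-order A→B→C sequence is C_D = k₁C_{A0}(e^(−k₁t) − e^(−k₂t))/(k₂−k₁).
e^(−k₁t) = e^(−0.326×5.00) = e^(−1.630) = 0.1959; e^(−k₂t) = e^(−2.195) = 0.1114.
C_D = 0.326×1.51/(0.439−0.326) × (0.1959−0.1114) = 4.356×0.08457 = 0.3684 kmol/m³.
C_A = C_{A0}e^(−k₁t) = 0.2959 kmol/m³, so C_U = C_{A0}−C_A−C_D = 0.8457 kmol/m³; C_D/C_U = 0.436.

0.436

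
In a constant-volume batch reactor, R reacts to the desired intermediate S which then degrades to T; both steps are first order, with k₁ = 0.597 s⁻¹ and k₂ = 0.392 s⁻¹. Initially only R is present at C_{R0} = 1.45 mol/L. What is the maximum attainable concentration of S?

0.649 mol/L

For a first-order series the maximum intermediate yield is C_{S,max}/C_{R0} = (k₁/k₂)^[k₂/(k₂−k₁)].
= (0.597/0.392)^(0.392/(0.392−0.597)) = (1.523)^(-1.912) = 0.4474.
C_{S,max} = 0.4474×1.45 = 0.649 mol/L.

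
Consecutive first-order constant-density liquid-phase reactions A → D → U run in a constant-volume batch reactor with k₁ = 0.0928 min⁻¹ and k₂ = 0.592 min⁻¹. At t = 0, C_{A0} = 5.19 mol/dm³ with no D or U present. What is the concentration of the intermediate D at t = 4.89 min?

0.560 mol/dm³

The intermediate concentration in a first-order A→B→C sequence is C_D = k₁C_{A0}(e^(−k₁t) − e^(−k₂t))/(k₂−k₁).
e^(−k₁t) = e^(−0.0928×4.89) = e^(−0.4538) = 0.6352; e^(−k₂t) = e^(−2.895) = 0.05531.
C_D = 0.0928×5.19/(0.592−0.0928) × (0.6352−0.05531) = 0.9648×0.5799 = 0.5595 mol/dm³.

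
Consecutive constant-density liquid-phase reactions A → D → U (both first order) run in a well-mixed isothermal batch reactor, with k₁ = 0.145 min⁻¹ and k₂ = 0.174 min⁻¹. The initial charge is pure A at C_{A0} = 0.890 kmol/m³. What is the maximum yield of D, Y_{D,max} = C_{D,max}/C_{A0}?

For a first-order series the maximum intermediate yield is C_{D,max}/C_{A0} = (k₁/k₂)^[k₂/(k₂−k₁)].
= (0.145/0.174)^(0.174/(0.174−0.145)) = (0.8333)^(6.000) = 0.3349.

0.335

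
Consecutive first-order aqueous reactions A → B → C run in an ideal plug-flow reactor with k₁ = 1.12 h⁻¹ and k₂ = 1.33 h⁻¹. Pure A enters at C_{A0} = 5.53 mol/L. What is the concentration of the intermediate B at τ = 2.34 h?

0.833 mol/L

The intermediate concentration in a first-order A→B→C sequence is C_B = k₁C_{A0}(e^(−k₁τ) − e^(−k₂τ))/(k₂−k₁).
e^(−k₁τ) = e^(−1.12×2.34) = e^(−2.621) = 0.07274; e^(−k₂τ) = e^(−3.112) = 0.04450.
C_B = 1.12×5.53/(1.33−1.12) × (0.07274−0.04450) = 29.49×0.02824 = 0.8329 mol/L.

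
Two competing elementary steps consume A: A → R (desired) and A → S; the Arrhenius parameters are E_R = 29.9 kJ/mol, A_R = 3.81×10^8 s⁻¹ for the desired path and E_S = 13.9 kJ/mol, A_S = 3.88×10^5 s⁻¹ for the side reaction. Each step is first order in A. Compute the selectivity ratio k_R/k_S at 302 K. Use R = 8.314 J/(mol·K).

1.68

Since both paths have the same order in A, the concentration cancels and S_{R/S} = k_R/k_S = (A_R/A_S)·exp[(E_S−E_R)/(RT)].
(E_S−E_R)/(RT) = (13.9−29.9)×10³/(8.314×302) = -16000/2511 = -6.372.
k_R/k_S = (3.81×10^8/3.88×10^5)·exp(-6.372) = 982.0 × 0.001708 = 1.68.
Since E_R > E_S, raising the temperature improves selectivity toward R.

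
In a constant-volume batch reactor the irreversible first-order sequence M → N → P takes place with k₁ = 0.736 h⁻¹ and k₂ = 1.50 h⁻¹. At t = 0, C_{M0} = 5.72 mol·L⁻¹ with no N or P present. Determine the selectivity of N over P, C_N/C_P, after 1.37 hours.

For first-order series with pure M initially, C_N(t) = k₁C_{M0}/(k₂−k₁)·(e^(−k₁t) − e^(−k₂t)).
e^(−k₁t) = e^(−0.736×1.37) = e^(−1.008) = 0.3648; e^(−k₂t) = e^(−2.055) = 0.1281.
C_N = 0.736×5.72/(1.50−0.736) × (0.3648−0.1281) = 5.510×0.2367 = 1.305 mol·L⁻¹.
C_M = C_{M0}e^(−k₁t) = 2.087 mol·L⁻¹, so C_P = C_{M0}−C_M−C_N = 2.329 mol·L⁻¹; C_N/C_P = 0.560.

0.560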